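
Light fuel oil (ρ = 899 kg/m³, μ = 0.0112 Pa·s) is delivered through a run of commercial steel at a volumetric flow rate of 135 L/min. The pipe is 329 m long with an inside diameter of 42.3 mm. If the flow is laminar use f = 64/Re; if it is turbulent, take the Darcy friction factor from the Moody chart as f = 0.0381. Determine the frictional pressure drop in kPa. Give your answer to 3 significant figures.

ΔP ≈ 341 kPa

Q = 135 L/min = 135/60000 = 0.00225 m³/s.
Cross-sectional area A = πD²/4 = π(0.0423)²/4 = 0.001405 m²; mean velocity V = Q/A = 0.00225/0.001405 = 1.601 m/s.
Reynolds number Re = ρVD/μ = 899 · 1.601 · 0.0423 / 0.0112 = 5436.
Re > 4000 → turbulent; use the Moody-chart value f = 0.0381.
Darcy-Weisbach: ΔP = f(L/D)(ρV²/2) = 0.0381·(329/0.0423)·(899·1.601²/2) = 0.0381·7778·1152 = 3.415e+05 Pa.
ΔP = 3.415e+05 Pa = 341 kPa.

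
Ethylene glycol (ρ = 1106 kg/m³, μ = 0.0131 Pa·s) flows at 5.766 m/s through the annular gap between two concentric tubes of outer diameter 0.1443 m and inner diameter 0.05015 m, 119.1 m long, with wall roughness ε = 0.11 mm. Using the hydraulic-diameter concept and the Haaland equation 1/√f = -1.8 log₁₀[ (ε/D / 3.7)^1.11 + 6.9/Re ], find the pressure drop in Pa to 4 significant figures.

ΔP ≈ 569000 Pa

Hydraulic diameter D_h = 4A/P = D_o - D_i = 0.1443 - 0.05015 = 0.09415 m.
Re = ρVD_h/μ = 1106·5.766·0.09415/0.0131 = 4.583e+04.
ε/D_h = 0.00011/0.09415 = 0.00117; Haaland gives 1/√f = -1.8 log₁₀[0.00013+0.000151] = 6.393, so f = 0.02447.
ΔP = f(L/D_h)(ρV²/2) = 0.02447·119.1/0.09415·1.839e+04 = 5.69e+05 Pa.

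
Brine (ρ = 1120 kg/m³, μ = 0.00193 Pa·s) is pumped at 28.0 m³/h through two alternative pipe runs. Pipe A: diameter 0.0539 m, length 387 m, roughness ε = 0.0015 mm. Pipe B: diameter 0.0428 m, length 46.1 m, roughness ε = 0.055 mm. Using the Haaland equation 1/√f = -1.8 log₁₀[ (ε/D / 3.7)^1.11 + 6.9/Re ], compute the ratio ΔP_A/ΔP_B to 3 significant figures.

Pipe A: V = Q/A = 0.007778/0.002282 = 3.409 m/s; Re = 1.066e+05; ε/D = 2.78e-05; Haaland → f = 0.0177; ΔP_A = f(L/D)(ρV²/2) = 8.271e+05 Pa.
Pipe B: V = Q/A = 0.007778/0.001439 = 5.406 m/s; Re = 1.343e+05; ε/D = 0.00129; Haaland → f = 0.02245; ΔP_B = f(L/D)(ρV²/2) = 3.958e+05 Pa.
ΔP_A/ΔP_B = 8.271e+05/3.958e+05 = 2.09.

ΔP_A/ΔP_B ≈ 2.09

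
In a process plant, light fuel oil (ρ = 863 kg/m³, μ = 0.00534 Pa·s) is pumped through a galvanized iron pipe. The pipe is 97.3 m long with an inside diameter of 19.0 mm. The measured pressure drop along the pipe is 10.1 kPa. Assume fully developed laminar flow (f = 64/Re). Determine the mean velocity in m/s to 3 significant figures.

For laminar flow, f = 64/Re with Re = ρVD/μ, so Darcy-Weisbach reduces to ΔP = 32μLV/D². Solving for V: V = ΔP·D²/(32μL) = 1.01e+04·(0.019)²/(32·0.00534·97.3) = 0.2193 m/s.
Check: Re = ρVD/μ = 863·0.2193·0.019/0.00534 = 673.4 < 2300, so the laminar assumption holds.

V ≈ 0.219 m/s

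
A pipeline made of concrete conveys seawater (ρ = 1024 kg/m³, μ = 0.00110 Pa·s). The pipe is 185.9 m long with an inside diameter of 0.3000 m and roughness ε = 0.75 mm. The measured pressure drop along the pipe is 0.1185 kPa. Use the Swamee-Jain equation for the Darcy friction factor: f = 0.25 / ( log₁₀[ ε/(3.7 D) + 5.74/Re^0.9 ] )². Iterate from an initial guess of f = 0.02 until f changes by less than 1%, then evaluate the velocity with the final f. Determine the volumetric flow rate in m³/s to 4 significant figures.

Q ≈ 0.007992 m³/s

Rearranging Darcy-Weisbach: V = √(2·ΔP·D/(f·L·ρ)). With ε/D = 0.00075/0.3 = 0.0025, iterate starting from f = 0.02:
  f = 0.02 → V = √(2·118.5·0.3/(0.02·185.9·1024)) = 0.1367 m/s; Re = ρVD/μ = 3.816e+04; f → 0.02862
  f = 0.02862 → V = 0.1142 m/s; Re = 3.19e+04; f → 0.02918
  f = 0.02918 → V = 0.1131 m/s; Re = 3.16e+04; f → 0.02921
Converged (Δf/f < 1%). With the final f = 0.02921: V = √(2·118.5·0.3/(0.02921·185.9·1024)) = 0.1131 m/s.
Q = V·A = 0.1131·(π/4·0.3²) = 0.007992 m³/s = 0.007992 m³/s.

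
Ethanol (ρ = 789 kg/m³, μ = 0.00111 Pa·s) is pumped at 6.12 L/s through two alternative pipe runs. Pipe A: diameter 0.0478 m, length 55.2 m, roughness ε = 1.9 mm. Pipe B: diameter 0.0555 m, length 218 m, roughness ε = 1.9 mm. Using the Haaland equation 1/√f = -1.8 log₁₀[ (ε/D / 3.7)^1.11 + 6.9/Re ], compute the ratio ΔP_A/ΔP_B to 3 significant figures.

Pipe A: V = Q/A = 0.00612/0.001795 = 3.41 m/s; Re = 1.159e+05; ε/D = 0.0397; Haaland → f = 0.06485; ΔP_A = f(L/D)(ρV²/2) = 3.436e+05 Pa.
Pipe B: V = Q/A = 0.00612/0.002419 = 2.53 m/s; Re = 9.98e+04; ε/D = 0.0342; Haaland → f = 0.06086; ΔP_B = f(L/D)(ρV²/2) = 6.035e+05 Pa.
ΔP_A/ΔP_B = 3.436e+05/6.035e+05 = 0.569.

ΔP_A/ΔP_B ≈ 0.569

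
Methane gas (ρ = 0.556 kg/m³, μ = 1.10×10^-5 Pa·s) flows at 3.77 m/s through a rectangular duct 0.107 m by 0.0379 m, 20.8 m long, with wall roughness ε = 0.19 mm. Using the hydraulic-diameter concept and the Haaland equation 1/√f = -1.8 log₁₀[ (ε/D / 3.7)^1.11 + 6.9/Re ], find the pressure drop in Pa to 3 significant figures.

ΔP ≈ 51.4 Pa

Hydraulic diameter D_h = 4A/P = 4·(0.107·0.0379)/(2·(0.107+0.0379)) = 0.01622/0.2898 = 0.05597 m.
Re = ρVD_h/μ = 0.556·3.77·0.05597/1.1e-05 = 1.067e+04.
ε/D_h = 0.00019/0.05597 = 0.00339; Haaland gives 1/√f = -1.8 log₁₀[0.000425+0.000647] = 5.346, so f = 0.03499.
ΔP = f(L/D_h)(ρV²/2) = 0.03499·20.8/0.05597·3.951 = 51.38 Pa.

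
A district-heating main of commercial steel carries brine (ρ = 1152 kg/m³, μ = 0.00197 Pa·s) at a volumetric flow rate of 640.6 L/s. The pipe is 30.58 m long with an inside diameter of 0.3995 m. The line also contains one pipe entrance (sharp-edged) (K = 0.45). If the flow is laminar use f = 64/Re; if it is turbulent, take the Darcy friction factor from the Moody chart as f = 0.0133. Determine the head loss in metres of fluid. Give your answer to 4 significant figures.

h_f ≈ 1.954 m

Q = 640.6 L/s = 640.6/1000 = 0.6406 m³/s.
Cross-sectional area A = πD²/4 = π(0.3995)²/4 = 0.1253 m²; mean velocity V = Q/A = 0.6406/0.1253 = 5.111 m/s.
Reynolds number Re = ρVD/μ = 1152 · 5.111 · 0.3995 / 0.00197 = 1.194e+06.
Re > 4000 → turbulent; use the Moody-chart value f = 0.0133.
Total minor-loss coefficient ΣK = 1·0.45 = 0.45.
ΔP = [f·L/D + ΣK]·(ρV²/2) = [0.0133·30.58/0.3995 + 0.45]·(1152·5.111²/2) = [1.018 + 0.45]·1.504e+04 = 2.208e+04 Pa.
Head loss h_f = ΔP/(ρg) = 2.208e+04/(1152·9.81) = 1.954 m.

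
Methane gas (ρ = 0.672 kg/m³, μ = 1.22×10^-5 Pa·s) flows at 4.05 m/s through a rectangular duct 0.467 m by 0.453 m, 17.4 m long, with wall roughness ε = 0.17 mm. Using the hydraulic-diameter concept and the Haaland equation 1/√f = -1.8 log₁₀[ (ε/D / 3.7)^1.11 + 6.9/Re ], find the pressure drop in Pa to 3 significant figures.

ΔP ≈ 4.05 Pa

Hydraulic diameter D_h = 4A/P = 4·(0.467·0.453)/(2·(0.467+0.453)) = 0.8462/1.84 = 0.4599 m.
Re = ρVD_h/μ = 0.672·4.05·0.4599/1.22e-05 = 1.026e+05.
ε/D_h = 0.00017/0.4599 = 0.00037; Haaland gives 1/√f = -1.8 log₁₀[3.63e-05+6.73e-05] = 7.173, so f = 0.01944.
ΔP = f(L/D_h)(ρV²/2) = 0.01944·17.4/0.4599·5.511 = 4.053 Pa.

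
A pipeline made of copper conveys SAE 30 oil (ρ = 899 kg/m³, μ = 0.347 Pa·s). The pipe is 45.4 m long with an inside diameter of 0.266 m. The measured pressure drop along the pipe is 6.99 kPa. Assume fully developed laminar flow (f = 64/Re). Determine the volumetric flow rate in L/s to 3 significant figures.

For laminar flow, f = 64/Re with Re = ρVD/μ, so Darcy-Weisbach reduces to ΔP = 32μLV/D². Solving for V: V = ΔP·D²/(32μL) = 6990·(0.266)²/(32·0.347·45.4) = 0.9811 m/s.
Check: Re = ρVD/μ = 899·0.9811·0.266/0.347 = 676.1 < 2300, so the laminar assumption holds.
Q = V·A = 0.9811·(π/4·0.266²) = 0.05452 m³/s = 54.5 L/s.

Q ≈ 54.5 L/s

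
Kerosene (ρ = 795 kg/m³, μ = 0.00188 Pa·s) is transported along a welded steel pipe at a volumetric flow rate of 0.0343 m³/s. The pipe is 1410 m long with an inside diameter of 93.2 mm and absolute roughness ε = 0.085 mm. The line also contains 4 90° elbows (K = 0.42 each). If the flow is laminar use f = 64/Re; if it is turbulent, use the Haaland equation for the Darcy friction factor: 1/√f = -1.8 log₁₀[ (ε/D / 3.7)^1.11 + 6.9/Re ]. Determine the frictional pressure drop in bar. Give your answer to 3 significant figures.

Cross-sectional area A = πD²/4 = π(0.0932)²/4 = 0.006822 m²; mean velocity V = Q/A = 0.0343/0.006822 = 5.028 m/s.
Reynolds number Re = ρVD/μ = 795 · 5.028 · 0.0932 / 0.00188 = 1.982e+05.
Re > 4000 → turbulent. Relative roughness ε/D = 8.5e-05/0.0932 = 0.000912. Haaland: 1/√f = -1.8 log₁₀[(0.000912/3.7)^1.11 + 6.9/1.982e+05] = -1.8 log₁₀[9.88e-05 + 3.48e-05] = 6.973, so f = 0.02057.
Total minor-loss coefficient ΣK = 4·0.42 = 1.68.
ΔP = [f·L/D + ΣK]·(ρV²/2) = [0.02057·1410/0.0932 + 1.68]·(795·5.028²/2) = [311.1 + 1.68]·1.005e+04 = 3.143e+06 Pa.
ΔP = 3.143e+06 Pa = 31.4 bar.

ΔP ≈ 31.4 bar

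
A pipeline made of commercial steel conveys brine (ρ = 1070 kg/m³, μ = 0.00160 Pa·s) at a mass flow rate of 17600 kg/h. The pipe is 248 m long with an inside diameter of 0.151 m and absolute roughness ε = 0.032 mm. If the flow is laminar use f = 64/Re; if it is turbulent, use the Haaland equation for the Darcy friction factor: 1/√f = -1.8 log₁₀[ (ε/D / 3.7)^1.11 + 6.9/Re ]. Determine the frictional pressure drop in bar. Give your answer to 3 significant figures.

ṁ = 17600 kg/h = 17600/3600 = 4.889 kg/s.
A = πD²/4 = π(0.151)²/4 = 0.01791 m²; mean velocity V = ṁ/(ρA) = 4.889/(1070 · 0.01791) = 0.2551 m/s.
Reynolds number Re = ρVD/μ = 1070 · 0.2551 · 0.151 / 0.0016 = 2.576e+04.
Re > 4000 → turbulent. Relative roughness ε/D = 3.2e-05/0.151 = 0.000212. Haaland: 1/√f = -1.8 log₁₀[(0.000212/3.7)^1.11 + 6.9/2.576e+04] = -1.8 log₁₀[1.96e-05 + 0.000268] = 6.375, so f = 0.02461.
Darcy-Weisbach: ΔP = f(L/D)(ρV²/2) = 0.02461·(248/0.151)·(1070·0.2551²/2) = 0.02461·1642·34.83 = 1408 Pa.
ΔP = 1408 Pa = 0.0141 bar.

ΔP ≈ 0.0141 bar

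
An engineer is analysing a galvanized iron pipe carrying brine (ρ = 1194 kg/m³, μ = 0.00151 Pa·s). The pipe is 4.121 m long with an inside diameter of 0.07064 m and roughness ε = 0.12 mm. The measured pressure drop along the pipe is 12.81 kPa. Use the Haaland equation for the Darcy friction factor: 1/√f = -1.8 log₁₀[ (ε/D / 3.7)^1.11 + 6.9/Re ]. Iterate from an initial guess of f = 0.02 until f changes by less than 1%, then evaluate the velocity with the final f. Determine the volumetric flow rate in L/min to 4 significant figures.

Rearranging Darcy-Weisbach: V = √(2·ΔP·D/(f·L·ρ)). With ε/D = 0.00012/0.07064 = 0.0017, iterate starting from f = 0.02:
  f = 0.02 → V = √(2·1.281e+04·0.07064/(0.02·4.121·1194)) = 4.288 m/s; Re = ρVD/μ = 2.395e+05; f → 0.02322
  f = 0.02322 → V = 3.98 m/s; Re = 2.223e+05; f → 0.02327
Converged (Δf/f < 1%). With the final f = 0.02327: V = √(2·1.281e+04·0.07064/(0.02327·4.121·1194)) = 3.976 m/s.
Q = V·A = 3.976·(π/4·0.07064²) = 0.01558 m³/s = 934.8 L/min.

Q ≈ 934.8 L/min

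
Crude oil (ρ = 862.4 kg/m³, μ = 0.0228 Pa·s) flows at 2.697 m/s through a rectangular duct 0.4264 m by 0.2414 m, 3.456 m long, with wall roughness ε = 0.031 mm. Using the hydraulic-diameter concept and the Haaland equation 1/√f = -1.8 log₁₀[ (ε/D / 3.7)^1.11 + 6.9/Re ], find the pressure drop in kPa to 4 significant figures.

ΔP ≈ 0.8181 kPa

Hydraulic diameter D_h = 4A/P = 4·(0.4264·0.2414)/(2·(0.4264+0.2414)) = 0.4117/1.336 = 0.3083 m.
Re = ρVD_h/μ = 862.4·2.697·0.3083/0.0228 = 3.145e+04.
ε/D_h = 3.1e-05/0.3083 = 0.000101; Haaland gives 1/√f = -1.8 log₁₀[8.55e-06+0.000219] = 6.556, so f = 0.02327.
ΔP = f(L/D_h)(ρV²/2) = 0.02327·3.456/0.3083·3136 = 818.1 Pa.
ΔP = 0.8181 kPa.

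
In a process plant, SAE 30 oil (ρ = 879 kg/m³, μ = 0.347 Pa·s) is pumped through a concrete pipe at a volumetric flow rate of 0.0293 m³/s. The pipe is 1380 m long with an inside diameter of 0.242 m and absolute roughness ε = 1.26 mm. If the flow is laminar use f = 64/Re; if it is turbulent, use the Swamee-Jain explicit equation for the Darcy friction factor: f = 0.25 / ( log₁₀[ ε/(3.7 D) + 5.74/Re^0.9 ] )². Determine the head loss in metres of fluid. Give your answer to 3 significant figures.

h_f ≈ 19.3 m

Cross-sectional area A = πD²/4 = π(0.242)²/4 = 0.046 m²; mean velocity V = Q/A = 0.0293/0.046 = 0.637 m/s.
Reynolds number Re = ρVD/μ = 879 · 0.637 · 0.242 / 0.347 = 390.5.
Re < 2300 → laminar flow, so f = 64/Re = 64/390.5 = 0.1639 (the turbulent correlation is not needed).
Darcy-Weisbach: ΔP = f(L/D)(ρV²/2) = 0.1639·(1380/0.242)·(879·0.637²/2) = 0.1639·5702·178.3 = 1.667e+05 Pa.
Head loss h_f = ΔP/(ρg) = 1.667e+05/(879·9.81) = 19.3 m.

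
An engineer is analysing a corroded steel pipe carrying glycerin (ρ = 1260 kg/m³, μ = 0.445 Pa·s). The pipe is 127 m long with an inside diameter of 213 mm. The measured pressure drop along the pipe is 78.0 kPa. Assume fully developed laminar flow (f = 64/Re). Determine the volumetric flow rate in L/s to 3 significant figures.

Q ≈ 69.7 L/s

For laminar flow, f = 64/Re with Re = ρVD/μ, so Darcy-Weisbach reduces to ΔP = 32μLV/D². Solving for V: V = ΔP·D²/(32μL) = 7.8e+04·(0.213)²/(32·0.445·127) = 1.957 m/s.
Check: Re = ρVD/μ = 1260·1.957·0.213/0.445 = 1180 < 2300, so the laminar assumption holds.
Q = V·A = 1.957·(π/4·0.213²) = 0.06973 m³/s = 69.7 L/s.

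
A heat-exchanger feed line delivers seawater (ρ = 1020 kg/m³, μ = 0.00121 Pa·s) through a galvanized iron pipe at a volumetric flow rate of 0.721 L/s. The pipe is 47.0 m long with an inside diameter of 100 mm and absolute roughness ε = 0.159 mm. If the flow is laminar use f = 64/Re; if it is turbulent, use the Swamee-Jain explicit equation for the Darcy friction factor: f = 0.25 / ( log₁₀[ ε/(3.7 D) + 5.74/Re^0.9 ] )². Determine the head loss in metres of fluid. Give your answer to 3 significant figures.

h_f ≈ 0.00719 m

Q = 0.721 L/s = 0.721/1000 = 0.000721 m³/s.
Cross-sectional area A = πD²/4 = π(0.1)²/4 = 0.007854 m²; mean velocity V = Q/A = 0.000721/0.007854 = 0.0918 m/s.
Reynolds number Re = ρVD/μ = 1020 · 0.0918 · 0.1 / 0.00121 = 7739.
Re > 4000 → turbulent. Relative roughness ε/D = 0.000159/0.1 = 0.00159. Swamee-Jain: f = 0.25/(log₁₀[0.00159/3.7 + 5.74/7739^0.9])² = 0.25/(log₁₀[0.00043 + 0.00182])² = 0.25/(-2.649)² = 0.03564.
Darcy-Weisbach: ΔP = f(L/D)(ρV²/2) = 0.03564·(47/0.1)·(1020·0.0918²/2) = 0.03564·470·4.298 = 71.99 Pa.
Head loss h_f = ΔP/(ρg) = 71.99/(1020·9.81) = 0.00719 m.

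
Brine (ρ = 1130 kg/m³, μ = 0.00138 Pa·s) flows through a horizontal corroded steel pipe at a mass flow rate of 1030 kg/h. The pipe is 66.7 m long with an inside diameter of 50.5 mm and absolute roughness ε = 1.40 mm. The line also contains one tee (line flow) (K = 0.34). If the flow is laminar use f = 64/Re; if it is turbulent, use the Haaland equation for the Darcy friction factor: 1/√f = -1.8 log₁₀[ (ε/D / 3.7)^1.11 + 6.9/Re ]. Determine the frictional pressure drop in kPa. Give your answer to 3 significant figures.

ΔP ≈ 0.734 kPa

ṁ = 1030 kg/h = 1030/3600 = 0.2861 kg/s.
A = πD²/4 = π(0.0505)²/4 = 0.002003 m²; mean velocity V = ṁ/(ρA) = 0.2861/(1130 · 0.002003) = 0.1264 m/s.
Reynolds number Re = ρVD/μ = 1130 · 0.1264 · 0.0505 / 0.00138 = 5227.
Re > 4000 → turbulent. Relative roughness ε/D = 0.0014/0.0505 = 0.0277. Haaland: 1/√f = -1.8 log₁₀[(0.0277/3.7)^1.11 + 6.9/5227] = -1.8 log₁₀[0.00437 + 0.00132] = 4.04, so f = 0.06126.
Total minor-loss coefficient ΣK = 1·0.34 = 0.34.
ΔP = [f·L/D + ΣK]·(ρV²/2) = [0.06126·66.7/0.0505 + 0.34]·(1130·0.1264²/2) = [80.91 + 0.34]·9.029 = 733.6 Pa.
ΔP = 733.6 Pa = 0.734 kPa.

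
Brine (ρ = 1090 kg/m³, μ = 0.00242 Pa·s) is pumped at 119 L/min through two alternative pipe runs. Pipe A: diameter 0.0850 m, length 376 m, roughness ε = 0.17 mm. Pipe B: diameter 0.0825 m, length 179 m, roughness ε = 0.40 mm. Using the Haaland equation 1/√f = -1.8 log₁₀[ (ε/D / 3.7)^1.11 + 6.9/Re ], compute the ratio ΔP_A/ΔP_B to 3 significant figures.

Pipe A: V = Q/A = 0.001983/0.005675 = 0.3495 m/s; Re = 1.338e+04; ε/D = 0.002; Haaland → f = 0.03163; ΔP_A = f(L/D)(ρV²/2) = 9315 Pa.
Pipe B: V = Q/A = 0.001983/0.005346 = 0.371 m/s; Re = 1.379e+04; ε/D = 0.00485; Haaland → f = 0.03556; ΔP_B = f(L/D)(ρV²/2) = 5788 Pa.
ΔP_A/ΔP_B = 9315/5788 = 1.61.

ΔP_A/ΔP_B ≈ 1.61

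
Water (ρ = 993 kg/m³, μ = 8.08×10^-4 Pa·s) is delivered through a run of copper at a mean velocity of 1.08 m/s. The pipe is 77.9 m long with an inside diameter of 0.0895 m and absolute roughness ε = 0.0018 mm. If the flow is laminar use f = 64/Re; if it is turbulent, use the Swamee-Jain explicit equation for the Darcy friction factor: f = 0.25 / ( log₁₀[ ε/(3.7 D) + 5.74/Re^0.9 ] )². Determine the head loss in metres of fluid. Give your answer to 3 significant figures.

h_f ≈ 0.899 m

Reynolds number Re = ρVD/μ = 993 · 1.08 · 0.0895 / 0.000808 = 1.188e+05.
Re > 4000 → turbulent. Relative roughness ε/D = 1.8e-06/0.0895 = 2.01e-05. Swamee-Jain: f = 0.25/(log₁₀[2.01e-05/3.7 + 5.74/1.188e+05^0.9])² = 0.25/(log₁₀[5.44e-06 + 0.000155])² = 0.25/(-3.793)² = 0.01737.
Darcy-Weisbach: ΔP = f(L/D)(ρV²/2) = 0.01737·(77.9/0.0895)·(993·1.08²/2) = 0.01737·870.4·579.1 = 8757 Pa.
Head loss h_f = ΔP/(ρg) = 8757/(993·9.81) = 0.899 m.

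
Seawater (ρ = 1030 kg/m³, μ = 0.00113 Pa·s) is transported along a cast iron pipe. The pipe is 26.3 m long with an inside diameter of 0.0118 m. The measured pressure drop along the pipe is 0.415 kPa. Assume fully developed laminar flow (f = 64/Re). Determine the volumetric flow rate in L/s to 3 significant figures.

For laminar flow, f = 64/Re with Re = ρVD/μ, so Darcy-Weisbach reduces to ΔP = 32μLV/D². Solving for V: V = ΔP·D²/(32μL) = 415·(0.0118)²/(32·0.00113·26.3) = 0.06076 m/s.
Check: Re = ρVD/μ = 1030·0.06076·0.0118/0.00113 = 653.5 < 2300, so the laminar assumption holds.
Q = V·A = 0.06076·(π/4·0.0118²) = 6.645e-06 m³/s = 0.00664 L/s.

Q ≈ 0.00664 L/s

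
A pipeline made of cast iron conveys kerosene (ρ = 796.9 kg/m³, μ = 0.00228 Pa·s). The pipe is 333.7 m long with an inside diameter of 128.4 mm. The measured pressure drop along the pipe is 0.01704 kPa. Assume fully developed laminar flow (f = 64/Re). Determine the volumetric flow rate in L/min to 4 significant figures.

For laminar flow, f = 64/Re with Re = ρVD/μ, so Darcy-Weisbach reduces to ΔP = 32μLV/D². Solving for V: V = ΔP·D²/(32μL) = 17.04·(0.1284)²/(32·0.00228·333.7) = 0.01154 m/s.
Check: Re = ρVD/μ = 796.9·0.01154·0.1284/0.00228 = 517.8 < 2300, so the laminar assumption holds.
Q = V·A = 0.01154·(π/4·0.1284²) = 0.0001494 m³/s = 8.965 L/min.

Q ≈ 8.965 L/min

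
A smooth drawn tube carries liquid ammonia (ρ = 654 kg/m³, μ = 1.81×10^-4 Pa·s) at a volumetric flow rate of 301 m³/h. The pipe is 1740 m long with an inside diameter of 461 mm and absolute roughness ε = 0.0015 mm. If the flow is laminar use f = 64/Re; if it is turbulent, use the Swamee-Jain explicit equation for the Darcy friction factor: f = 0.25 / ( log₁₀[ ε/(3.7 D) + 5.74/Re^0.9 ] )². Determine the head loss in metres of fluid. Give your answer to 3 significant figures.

Q = 301 m³/h = 301/3600 = 0.08361 m³/s.
Cross-sectional area A = πD²/4 = π(0.461)²/4 = 0.1669 m²; mean velocity V = Q/A = 0.08361/0.1669 = 0.5009 m/s.
Reynolds number Re = ρVD/μ = 654 · 0.5009 · 0.461 / 0.000181 = 8.344e+05.
Re > 4000 → turbulent. Relative roughness ε/D = 1.5e-06/0.461 = 3.25e-06. Swamee-Jain: f = 0.25/(log₁₀[3.25e-06/3.7 + 5.74/8.344e+05^0.9])² = 0.25/(log₁₀[8.79e-07 + 2.69e-05])² = 0.25/(-4.556)² = 0.01204.
Darcy-Weisbach: ΔP = f(L/D)(ρV²/2) = 0.01204·(1740/0.461)·(654·0.5009²/2) = 0.01204·3774·82.05 = 3729 Pa.
Head loss h_f = ΔP/(ρg) = 3729/(654·9.81) = 0.581 m.

h_f ≈ 0.581 m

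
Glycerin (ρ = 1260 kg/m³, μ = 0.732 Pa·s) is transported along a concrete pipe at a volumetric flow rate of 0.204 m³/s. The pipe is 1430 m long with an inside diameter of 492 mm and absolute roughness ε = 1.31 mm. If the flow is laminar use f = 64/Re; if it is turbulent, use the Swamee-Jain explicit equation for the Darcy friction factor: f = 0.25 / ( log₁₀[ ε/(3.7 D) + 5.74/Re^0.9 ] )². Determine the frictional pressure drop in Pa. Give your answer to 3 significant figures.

Cross-sectional area A = πD²/4 = π(0.492)²/4 = 0.1901 m²; mean velocity V = Q/A = 0.204/0.1901 = 1.073 m/s.
Reynolds number Re = ρVD/μ = 1260 · 1.073 · 0.492 / 0.732 = 908.7.
Re < 2300 → laminar flow, so f = 64/Re = 64/908.7 = 0.07043 (the turbulent correlation is not needed).
Darcy-Weisbach: ΔP = f(L/D)(ρV²/2) = 0.07043·(1430/0.492)·(1260·1.073²/2) = 0.07043·2907·725.4 = 1.485e+05 Pa.

ΔP ≈ 148000 Pa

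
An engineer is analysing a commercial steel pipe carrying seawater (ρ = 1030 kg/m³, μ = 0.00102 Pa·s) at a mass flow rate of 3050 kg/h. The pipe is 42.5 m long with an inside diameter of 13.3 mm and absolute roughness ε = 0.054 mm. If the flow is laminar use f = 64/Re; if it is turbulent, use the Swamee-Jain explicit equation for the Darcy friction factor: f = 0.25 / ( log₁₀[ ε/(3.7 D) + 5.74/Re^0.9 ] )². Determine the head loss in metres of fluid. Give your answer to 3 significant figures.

h_f ≈ 172 m

ṁ = 3050 kg/h = 3050/3600 = 0.8472 kg/s.
A = πD²/4 = π(0.0133)²/4 = 0.0001389 m²; mean velocity V = ṁ/(ρA) = 0.8472/(1030 · 0.0001389) = 5.921 m/s.
Reynolds number Re = ρVD/μ = 1030 · 5.921 · 0.0133 / 0.00102 = 7.952e+04.
Re > 4000 → turbulent. Relative roughness ε/D = 5.4e-05/0.0133 = 0.00406. Swamee-Jain: f = 0.25/(log₁₀[0.00406/3.7 + 5.74/7.952e+04^0.9])² = 0.25/(log₁₀[0.0011 + 0.000223])² = 0.25/(-2.879)² = 0.03016.
Darcy-Weisbach: ΔP = f(L/D)(ρV²/2) = 0.03016·(42.5/0.0133)·(1030·5.921²/2) = 0.03016·3195·1.805e+04 = 1.74e+06 Pa.
Head loss h_f = ΔP/(ρg) = 1.74e+06/(1030·9.81) = 172 m.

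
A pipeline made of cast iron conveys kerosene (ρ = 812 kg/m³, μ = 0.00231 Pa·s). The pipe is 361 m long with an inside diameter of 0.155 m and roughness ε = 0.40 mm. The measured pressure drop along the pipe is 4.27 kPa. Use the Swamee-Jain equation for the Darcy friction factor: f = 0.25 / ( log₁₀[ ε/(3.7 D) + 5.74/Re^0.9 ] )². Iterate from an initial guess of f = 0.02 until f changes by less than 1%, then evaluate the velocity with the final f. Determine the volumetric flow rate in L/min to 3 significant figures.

Q ≈ 432 L/min

Rearranging Darcy-Weisbach: V = √(2·ΔP·D/(f·L·ρ)). With ε/D = 0.0004/0.155 = 0.00258, iterate starting from f = 0.02:
  f = 0.02 → V = √(2·4270·0.155/(0.02·361·812)) = 0.4752 m/s; Re = ρVD/μ = 2.589e+04; f → 0.03008
  f = 0.03008 → V = 0.3874 m/s; Re = 2.111e+04; f → 0.03092
  f = 0.03092 → V = 0.3822 m/s; Re = 2.082e+04; f → 0.03098
Converged (Δf/f < 1%). With the final f = 0.03098: V = √(2·4270·0.155/(0.03098·361·812)) = 0.3818 m/s.
Q = V·A = 0.3818·(π/4·0.155²) = 0.007204 m³/s = 432 L/min.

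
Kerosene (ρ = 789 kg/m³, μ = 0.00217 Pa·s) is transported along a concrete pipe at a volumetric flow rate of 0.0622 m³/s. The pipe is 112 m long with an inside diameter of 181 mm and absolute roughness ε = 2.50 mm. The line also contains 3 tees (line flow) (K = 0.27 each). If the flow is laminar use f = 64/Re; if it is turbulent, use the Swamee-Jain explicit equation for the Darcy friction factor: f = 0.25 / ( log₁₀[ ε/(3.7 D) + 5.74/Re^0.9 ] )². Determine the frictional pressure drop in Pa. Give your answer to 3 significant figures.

Cross-sectional area A = πD²/4 = π(0.181)²/4 = 0.02573 m²; mean velocity V = Q/A = 0.0622/0.02573 = 2.417 m/s.
Reynolds number Re = ρVD/μ = 789 · 2.417 · 0.181 / 0.00217 = 1.591e+05.
Re > 4000 → turbulent. Relative roughness ε/D = 0.0025/0.181 = 0.0138. Swamee-Jain: f = 0.25/(log₁₀[0.0138/3.7 + 5.74/1.591e+05^0.9])² = 0.25/(log₁₀[0.00373 + 0.00012])² = 0.25/(-2.414)² = 0.04289.
Total minor-loss coefficient ΣK = 3·0.27 = 0.81.
ΔP = [f·L/D + ΣK]·(ρV²/2) = [0.04289·112/0.181 + 0.81]·(789·2.417²/2) = [26.54 + 0.81]·2305 = 6.305e+04 Pa.

ΔP ≈ 63100 Pa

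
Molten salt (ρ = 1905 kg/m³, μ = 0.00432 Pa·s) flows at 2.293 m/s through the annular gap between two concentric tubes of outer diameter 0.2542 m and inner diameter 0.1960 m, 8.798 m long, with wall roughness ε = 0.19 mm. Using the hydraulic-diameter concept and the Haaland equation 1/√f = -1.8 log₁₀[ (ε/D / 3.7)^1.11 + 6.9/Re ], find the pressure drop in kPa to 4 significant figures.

ΔP ≈ 21.71 kPa

Hydraulic diameter D_h = 4A/P = D_o - D_i = 0.2542 - 0.196 = 0.0582 m.
Re = ρVD_h/μ = 1905·2.293·0.0582/0.00432 = 5.885e+04.
ε/D_h = 0.00019/0.0582 = 0.00326; Haaland gives 1/√f = -1.8 log₁₀[0.000407+0.000117] = 5.905, so f = 0.02868.
ΔP = f(L/D_h)(ρV²/2) = 0.02868·8.798/0.0582·5008 = 2.171e+04 Pa.
ΔP = 21.71 kPa.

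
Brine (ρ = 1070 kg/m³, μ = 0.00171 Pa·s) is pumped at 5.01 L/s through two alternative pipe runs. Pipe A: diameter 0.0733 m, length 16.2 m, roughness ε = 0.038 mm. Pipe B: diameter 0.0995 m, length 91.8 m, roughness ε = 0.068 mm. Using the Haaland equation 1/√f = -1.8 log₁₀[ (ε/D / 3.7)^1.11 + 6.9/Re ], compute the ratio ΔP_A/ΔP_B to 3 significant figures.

Pipe A: V = Q/A = 0.00501/0.00422 = 1.187 m/s; Re = 5.445e+04; ε/D = 0.000518; Haaland → f = 0.022; ΔP_A = f(L/D)(ρV²/2) = 3666 Pa.
Pipe B: V = Q/A = 0.00501/0.007776 = 0.6443 m/s; Re = 4.012e+04; ε/D = 0.000683; Haaland → f = 0.02364; ΔP_B = f(L/D)(ρV²/2) = 4845 Pa.
ΔP_A/ΔP_B = 3666/4845 = 0.757.

ΔP_A/ΔP_B ≈ 0.757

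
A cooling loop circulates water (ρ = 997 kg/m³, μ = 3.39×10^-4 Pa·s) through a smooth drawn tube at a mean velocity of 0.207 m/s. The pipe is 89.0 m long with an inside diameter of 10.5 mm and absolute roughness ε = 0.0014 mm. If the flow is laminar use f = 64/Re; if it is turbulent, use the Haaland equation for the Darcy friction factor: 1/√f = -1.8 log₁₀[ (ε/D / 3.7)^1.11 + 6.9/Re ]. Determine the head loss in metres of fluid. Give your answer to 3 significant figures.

Reynolds number Re = ρVD/μ = 997 · 0.207 · 0.0105 / 0.000339 = 6392.
Re > 4000 → turbulent. Relative roughness ε/D = 1.4e-06/0.0105 = 0.000133. Haaland: 1/√f = -1.8 log₁₀[(0.000133/3.7)^1.11 + 6.9/6392] = -1.8 log₁₀[1.17e-05 + 0.00108] = 5.332, so f = 0.03518.
Darcy-Weisbach: ΔP = f(L/D)(ρV²/2) = 0.03518·(89/0.0105)·(997·0.207²/2) = 0.03518·8476·21.36 = 6369 Pa.
Head loss h_f = ΔP/(ρg) = 6369/(997·9.81) = 0.651 m.

h_f ≈ 0.651 m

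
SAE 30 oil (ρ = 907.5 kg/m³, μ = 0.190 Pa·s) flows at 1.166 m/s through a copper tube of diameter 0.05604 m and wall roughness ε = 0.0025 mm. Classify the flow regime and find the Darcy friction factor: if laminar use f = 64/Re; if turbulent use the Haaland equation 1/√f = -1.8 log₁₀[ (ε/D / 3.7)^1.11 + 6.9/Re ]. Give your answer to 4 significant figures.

Re = ρVD/μ = 907.5·1.166·0.05604/0.19 = 312.1.
Re < 2300 → laminar, so f = 64/Re = 0.2051 (roughness is irrelevant in laminar flow).

f ≈ 0.2051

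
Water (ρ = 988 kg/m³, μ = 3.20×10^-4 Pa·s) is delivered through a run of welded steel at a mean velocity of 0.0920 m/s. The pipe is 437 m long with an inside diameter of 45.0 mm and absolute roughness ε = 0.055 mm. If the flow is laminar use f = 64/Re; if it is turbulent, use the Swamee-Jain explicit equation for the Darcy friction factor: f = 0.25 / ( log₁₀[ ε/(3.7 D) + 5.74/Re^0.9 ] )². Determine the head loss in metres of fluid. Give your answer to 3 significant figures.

Reynolds number Re = ρVD/μ = 988 · 0.092 · 0.045 / 0.00032 = 1.278e+04.
Re > 4000 → turbulent. Relative roughness ε/D = 5.5e-05/0.045 = 0.00122. Swamee-Jain: f = 0.25/(log₁₀[0.00122/3.7 + 5.74/1.278e+04^0.9])² = 0.25/(log₁₀[0.00033 + 0.00116])² = 0.25/(-2.828)² = 0.03126.
Darcy-Weisbach: ΔP = f(L/D)(ρV²/2) = 0.03126·(437/0.045)·(988·0.092²/2) = 0.03126·9711·4.181 = 1269 Pa.
Head loss h_f = ΔP/(ρg) = 1269/(988·9.81) = 0.131 m.

h_f ≈ 0.131 m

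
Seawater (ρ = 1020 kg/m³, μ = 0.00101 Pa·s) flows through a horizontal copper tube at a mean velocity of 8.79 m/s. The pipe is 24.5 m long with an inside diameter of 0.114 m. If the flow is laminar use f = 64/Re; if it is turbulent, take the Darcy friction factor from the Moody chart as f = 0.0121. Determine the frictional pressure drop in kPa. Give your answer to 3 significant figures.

Reynolds number Re = ρVD/μ = 1020 · 8.79 · 0.114 / 0.00101 = 1.012e+06.
Re > 4000 → turbulent; use the Moody-chart value f = 0.0121.
Darcy-Weisbach: ΔP = f(L/D)(ρV²/2) = 0.0121·(24.5/0.114)·(1020·8.79²/2) = 0.0121·214.9·3.94e+04 = 1.025e+05 Pa.
ΔP = 1.025e+05 Pa = 102 kPa.

ΔP ≈ 102 kPa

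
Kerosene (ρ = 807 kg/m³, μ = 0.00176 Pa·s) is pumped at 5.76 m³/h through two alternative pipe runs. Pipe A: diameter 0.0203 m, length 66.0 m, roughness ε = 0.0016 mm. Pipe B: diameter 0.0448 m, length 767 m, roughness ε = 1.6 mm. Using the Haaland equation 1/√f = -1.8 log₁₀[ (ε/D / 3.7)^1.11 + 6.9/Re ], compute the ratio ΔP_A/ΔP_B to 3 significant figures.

Pipe A: V = Q/A = 0.0016/0.0003237 = 4.944 m/s; Re = 4.601e+04; ε/D = 7.88e-05; Haaland → f = 0.02131; ΔP_A = f(L/D)(ρV²/2) = 6.833e+05 Pa.
Pipe B: V = Q/A = 0.0016/0.001576 = 1.015 m/s; Re = 2.085e+04; ε/D = 0.0357; Haaland → f = 0.06303; ΔP_B = f(L/D)(ρV²/2) = 4.486e+05 Pa.
ΔP_A/ΔP_B = 6.833e+05/4.486e+05 = 1.52.

ΔP_A/ΔP_B ≈ 1.52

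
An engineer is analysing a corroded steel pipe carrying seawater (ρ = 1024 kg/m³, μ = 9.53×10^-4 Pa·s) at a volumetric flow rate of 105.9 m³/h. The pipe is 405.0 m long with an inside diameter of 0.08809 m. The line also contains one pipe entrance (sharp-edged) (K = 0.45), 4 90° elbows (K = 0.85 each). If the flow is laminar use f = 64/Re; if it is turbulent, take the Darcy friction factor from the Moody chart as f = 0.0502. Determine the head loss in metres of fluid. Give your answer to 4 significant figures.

h_f ≈ 278.6 m

Q = 105.9 m³/h = 105.9/3600 = 0.02942 m³/s.
Cross-sectional area A = πD²/4 = π(0.08809)²/4 = 0.006095 m²; mean velocity V = Q/A = 0.02942/0.006095 = 4.827 m/s.
Reynolds number Re = ρVD/μ = 1024 · 4.827 · 0.08809 / 0.000953 = 4.569e+05.
Re > 4000 → turbulent; use the Moody-chart value f = 0.0502.
Total minor-loss coefficient ΣK = 1·0.45 + 4·0.85 = 3.85.
ΔP = [f·L/D + ΣK]·(ρV²/2) = [0.0502·405/0.08809 + 3.85]·(1024·4.827²/2) = [230.8 + 3.85]·1.193e+04 = 2.799e+06 Pa.
Head loss h_f = ΔP/(ρg) = 2.799e+06/(1024·9.81) = 278.6 m.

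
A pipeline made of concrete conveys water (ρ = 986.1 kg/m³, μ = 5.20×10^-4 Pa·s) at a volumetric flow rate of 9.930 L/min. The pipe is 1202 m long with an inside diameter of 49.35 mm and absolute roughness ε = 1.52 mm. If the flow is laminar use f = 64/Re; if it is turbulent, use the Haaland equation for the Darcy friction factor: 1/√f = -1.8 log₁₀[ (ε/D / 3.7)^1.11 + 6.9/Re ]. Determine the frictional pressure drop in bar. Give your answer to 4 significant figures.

Q = 9.930 L/min = 9.930/60000 = 0.0001655 m³/s.
Cross-sectional area A = πD²/4 = π(0.04935)²/4 = 0.001913 m²; mean velocity V = Q/A = 0.0001655/0.001913 = 0.08652 m/s.
Reynolds number Re = ρVD/μ = 986.1 · 0.08652 · 0.04935 / 0.00052 = 8097.
Re > 4000 → turbulent. Relative roughness ε/D = 0.00152/0.04935 = 0.0308. Haaland: 1/√f = -1.8 log₁₀[(0.0308/3.7)^1.11 + 6.9/8097] = -1.8 log₁₀[0.00492 + 0.000852] = 4.03, so f = 0.06157.
Darcy-Weisbach: ΔP = f(L/D)(ρV²/2) = 0.06157·(1202/0.04935)·(986.1·0.08652²/2) = 0.06157·2.436e+04·3.691 = 5535 Pa.
ΔP = 5535 Pa = 0.05535 bar.

ΔP ≈ 0.05535 bar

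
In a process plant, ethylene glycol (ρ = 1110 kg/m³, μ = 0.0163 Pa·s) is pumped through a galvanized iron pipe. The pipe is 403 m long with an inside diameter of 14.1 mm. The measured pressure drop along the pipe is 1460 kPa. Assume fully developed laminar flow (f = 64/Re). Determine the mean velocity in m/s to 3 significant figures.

V ≈ 1.38 m/s

For laminar flow, f = 64/Re with Re = ρVD/μ, so Darcy-Weisbach reduces to ΔP = 32μLV/D². Solving for V: V = ΔP·D²/(32μL) = 1.46e+06·(0.0141)²/(32·0.0163·403) = 1.381 m/s.
Check: Re = ρVD/μ = 1110·1.381·0.0141/0.0163 = 1326 < 2300, so the laminar assumption holds.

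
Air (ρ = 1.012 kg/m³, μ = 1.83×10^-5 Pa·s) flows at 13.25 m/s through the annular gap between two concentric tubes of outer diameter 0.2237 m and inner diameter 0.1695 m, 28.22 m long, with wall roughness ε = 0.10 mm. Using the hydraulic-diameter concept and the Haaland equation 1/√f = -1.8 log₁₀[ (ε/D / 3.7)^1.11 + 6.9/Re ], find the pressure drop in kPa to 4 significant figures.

ΔP ≈ 1.228 kPa

Hydraulic diameter D_h = 4A/P = D_o - D_i = 0.2237 - 0.1695 = 0.0542 m.
Re = ρVD_h/μ = 1.012·13.25·0.0542/1.83e-05 = 3.971e+04.
ε/D_h = 0.0001/0.0542 = 0.00185; Haaland gives 1/√f = -1.8 log₁₀[0.000216+0.000174] = 6.136, so f = 0.02656.
ΔP = f(L/D_h)(ρV²/2) = 0.02656·28.22/0.0542·88.83 = 1228 Pa.
ΔP = 1.228 kPa.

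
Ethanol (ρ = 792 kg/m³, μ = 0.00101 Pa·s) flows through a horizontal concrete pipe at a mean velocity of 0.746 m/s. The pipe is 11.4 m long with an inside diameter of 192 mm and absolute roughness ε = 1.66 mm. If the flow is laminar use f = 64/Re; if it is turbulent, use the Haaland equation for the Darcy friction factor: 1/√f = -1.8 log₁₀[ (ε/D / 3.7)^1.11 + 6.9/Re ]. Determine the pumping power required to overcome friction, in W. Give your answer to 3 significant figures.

Reynolds number Re = ρVD/μ = 792 · 0.746 · 0.192 / 0.00101 = 1.123e+05.
Re > 4000 → turbulent. Relative roughness ε/D = 0.00166/0.192 = 0.00865. Haaland: 1/√f = -1.8 log₁₀[(0.00865/3.7)^1.11 + 6.9/1.123e+05] = -1.8 log₁₀[0.0012 + 6.14e-05] = 5.218, so f = 0.03672.
Darcy-Weisbach: ΔP = f(L/D)(ρV²/2) = 0.03672·(11.4/0.192)·(792·0.746²/2) = 0.03672·59.38·220.4 = 480.5 Pa.
Q = V·A = 0.746·0.02895 = 0.0216 m³/s.
Pumping power P = QΔP = 0.0216·480.5 = 10.38 W = 10.4 W.

P ≈ 10.4 W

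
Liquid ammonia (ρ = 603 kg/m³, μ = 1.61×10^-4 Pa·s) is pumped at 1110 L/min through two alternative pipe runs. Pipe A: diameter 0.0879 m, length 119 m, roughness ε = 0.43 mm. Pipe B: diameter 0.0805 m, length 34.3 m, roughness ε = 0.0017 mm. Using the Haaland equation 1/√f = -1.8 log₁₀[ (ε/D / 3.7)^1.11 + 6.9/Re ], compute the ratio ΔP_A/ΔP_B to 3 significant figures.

ΔP_A/ΔP_B ≈ 5.73

Pipe A: V = Q/A = 0.0185/0.006068 = 3.049 m/s; Re = 1.004e+06; ε/D = 0.00489; Haaland → f = 0.03032; ΔP_A = f(L/D)(ρV²/2) = 1.15e+05 Pa.
Pipe B: V = Q/A = 0.0185/0.00509 = 3.635 m/s; Re = 1.096e+06; ε/D = 2.11e-05; Haaland → f = 0.01183; ΔP_B = f(L/D)(ρV²/2) = 2.008e+04 Pa.
ΔP_A/ΔP_B = 1.15e+05/2.008e+04 = 5.73.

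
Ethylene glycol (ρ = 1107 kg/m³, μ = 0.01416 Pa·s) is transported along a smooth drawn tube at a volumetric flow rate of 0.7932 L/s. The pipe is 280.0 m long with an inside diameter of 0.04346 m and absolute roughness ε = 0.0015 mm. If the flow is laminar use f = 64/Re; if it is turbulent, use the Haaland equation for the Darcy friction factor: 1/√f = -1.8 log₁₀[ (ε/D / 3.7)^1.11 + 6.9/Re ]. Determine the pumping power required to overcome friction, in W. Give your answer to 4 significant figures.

Q = 0.7932 L/s = 0.7932/1000 = 0.0007932 m³/s.
Cross-sectional area A = πD²/4 = π(0.04346)²/4 = 0.001483 m²; mean velocity V = Q/A = 0.0007932/0.001483 = 0.5347 m/s.
Reynolds number Re = ρVD/μ = 1107 · 0.5347 · 0.04346 / 0.0142 = 1817.
Re < 2300 → laminar flow, so f = 64/Re = 64/1817 = 0.03523 (the turbulent correlation is not needed).
Darcy-Weisbach: ΔP = f(L/D)(ρV²/2) = 0.03523·(280/0.04346)·(1107·0.5347²/2) = 0.03523·6443·158.3 = 3.592e+04 Pa.
Pumping power P = QΔP = 0.0007932·3.592e+04 = 28.490 W = 28.49 W.

P ≈ 28.49 W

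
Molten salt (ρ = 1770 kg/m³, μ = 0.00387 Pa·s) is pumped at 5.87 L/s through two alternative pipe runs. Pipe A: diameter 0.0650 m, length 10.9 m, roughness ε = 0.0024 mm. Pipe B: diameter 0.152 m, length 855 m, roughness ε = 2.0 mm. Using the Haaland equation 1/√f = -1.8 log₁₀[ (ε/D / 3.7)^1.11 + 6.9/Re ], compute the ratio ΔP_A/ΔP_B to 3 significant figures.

ΔP_A/ΔP_B ≈ 0.419

Pipe A: V = Q/A = 0.00587/0.003318 = 1.769 m/s; Re = 5.259e+04; ε/D = 3.69e-05; Haaland → f = 0.02058; ΔP_A = f(L/D)(ρV²/2) = 9556 Pa.
Pipe B: V = Q/A = 0.00587/0.01815 = 0.3235 m/s; Re = 2.249e+04; ε/D = 0.0132; Haaland → f = 0.04383; ΔP_B = f(L/D)(ρV²/2) = 2.283e+04 Pa.
ΔP_A/ΔP_B = 9556/2.283e+04 = 0.419.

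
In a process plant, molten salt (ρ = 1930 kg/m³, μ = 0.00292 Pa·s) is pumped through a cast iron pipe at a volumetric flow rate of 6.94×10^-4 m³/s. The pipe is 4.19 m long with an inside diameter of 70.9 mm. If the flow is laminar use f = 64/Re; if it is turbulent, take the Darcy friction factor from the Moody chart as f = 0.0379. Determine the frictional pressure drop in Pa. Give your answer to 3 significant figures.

ΔP ≈ 66.8 Pa

Cross-sectional area A = πD²/4 = π(0.0709)²/4 = 0.003948 m²; mean velocity V = Q/A = 0.000694/0.003948 = 0.1758 m/s.
Reynolds number Re = ρVD/μ = 1930 · 0.1758 · 0.0709 / 0.00292 = 8238.
Re > 4000 → turbulent; use the Moody-chart value f = 0.0379.
Darcy-Weisbach: ΔP = f(L/D)(ρV²/2) = 0.0379·(4.19/0.0709)·(1930·0.1758²/2) = 0.0379·59.1·29.82 = 66.79 Pa.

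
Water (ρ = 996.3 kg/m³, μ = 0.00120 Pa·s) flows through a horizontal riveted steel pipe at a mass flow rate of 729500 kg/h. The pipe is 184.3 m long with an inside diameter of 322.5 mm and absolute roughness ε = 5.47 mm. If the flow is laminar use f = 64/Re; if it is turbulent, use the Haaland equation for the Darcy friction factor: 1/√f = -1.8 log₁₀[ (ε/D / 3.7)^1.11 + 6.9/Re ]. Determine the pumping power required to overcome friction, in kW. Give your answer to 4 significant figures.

ṁ = 729500 kg/h = 729500/3600 = 202.6 kg/s.
A = πD²/4 = π(0.3225)²/4 = 0.08169 m²; mean velocity V = ṁ/(ρA) = 202.6/(996.3 · 0.08169) = 2.49 m/s.
Reynolds number Re = ρVD/μ = 996.3 · 2.49 · 0.3225 / 0.0012 = 6.667e+05.
Re > 4000 → turbulent. Relative roughness ε/D = 0.00547/0.3225 = 0.017. Haaland: 1/√f = -1.8 log₁₀[(0.017/3.7)^1.11 + 6.9/6.667e+05] = -1.8 log₁₀[0.00254 + 1.03e-05] = 4.67, so f = 0.04586.
Darcy-Weisbach: ΔP = f(L/D)(ρV²/2) = 0.04586·(184.3/0.3225)·(996.3·2.49²/2) = 0.04586·571.5·3088 = 8.094e+04 Pa.
Q = ṁ/ρ = 202.6/996.3 = 0.2034 m³/s.
Pumping power P = QΔP = 0.2034·8.094e+04 = 16462 W = 16.46 kW.

P ≈ 16.46 kW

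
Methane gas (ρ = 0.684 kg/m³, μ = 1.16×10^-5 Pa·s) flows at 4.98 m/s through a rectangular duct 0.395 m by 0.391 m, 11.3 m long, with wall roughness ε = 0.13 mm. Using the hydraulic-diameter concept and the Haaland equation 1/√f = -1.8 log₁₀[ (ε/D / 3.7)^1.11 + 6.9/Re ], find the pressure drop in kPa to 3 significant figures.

Hydraulic diameter D_h = 4A/P = 4·(0.395·0.391)/(2·(0.395+0.391)) = 0.6178/1.572 = 0.393 m.
Re = ρVD_h/μ = 0.684·4.98·0.393/1.16e-05 = 1.154e+05.
ε/D_h = 0.00013/0.393 = 0.000331; Haaland gives 1/√f = -1.8 log₁₀[3.21e-05+5.98e-05] = 7.266, so f = 0.01894.
ΔP = f(L/D_h)(ρV²/2) = 0.01894·11.3/0.393·8.482 = 4.619 Pa.
ΔP = 0.00462 kPa.

ΔP ≈ 0.00462 kPa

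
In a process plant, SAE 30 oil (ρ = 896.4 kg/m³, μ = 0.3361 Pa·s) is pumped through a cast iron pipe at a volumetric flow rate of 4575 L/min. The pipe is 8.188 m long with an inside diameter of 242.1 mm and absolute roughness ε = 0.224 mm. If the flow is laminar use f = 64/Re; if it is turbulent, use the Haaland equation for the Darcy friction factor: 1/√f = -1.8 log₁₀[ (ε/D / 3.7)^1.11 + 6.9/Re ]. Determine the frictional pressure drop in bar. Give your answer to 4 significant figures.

Q = 4575 L/min = 4575/60000 = 0.07625 m³/s.
Cross-sectional area A = πD²/4 = π(0.2421)²/4 = 0.04603 m²; mean velocity V = Q/A = 0.07625/0.04603 = 1.656 m/s.
Reynolds number Re = ρVD/μ = 896.4 · 1.656 · 0.2421 / 0.336 = 1070.
Re < 2300 → laminar flow, so f = 64/Re = 64/1070 = 0.05984 (the turbulent correlation is not needed).
Darcy-Weisbach: ΔP = f(L/D)(ρV²/2) = 0.05984·(8.188/0.2421)·(896.4·1.656²/2) = 0.05984·33.82·1230 = 2489 Pa.
ΔP = 2489 Pa = 0.02489 bar.

ΔP ≈ 0.02489 bar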